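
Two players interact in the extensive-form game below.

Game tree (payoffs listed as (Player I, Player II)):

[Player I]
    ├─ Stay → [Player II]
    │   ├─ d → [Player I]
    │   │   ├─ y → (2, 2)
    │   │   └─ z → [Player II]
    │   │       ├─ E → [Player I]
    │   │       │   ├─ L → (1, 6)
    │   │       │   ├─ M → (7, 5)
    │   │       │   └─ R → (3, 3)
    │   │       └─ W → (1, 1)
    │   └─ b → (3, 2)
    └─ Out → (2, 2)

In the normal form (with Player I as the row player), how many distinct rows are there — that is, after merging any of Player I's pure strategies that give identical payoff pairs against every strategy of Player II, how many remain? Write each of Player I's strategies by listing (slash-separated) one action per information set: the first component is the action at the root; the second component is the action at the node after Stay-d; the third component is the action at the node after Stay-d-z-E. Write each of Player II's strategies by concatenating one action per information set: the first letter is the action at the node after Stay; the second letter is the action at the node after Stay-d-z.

5

Player I has 12 pure strategies: Stay/y/L, Stay/y/M, Stay/y/R, Stay/z/L, Stay/z/M, Stay/z/R, Out/y/L, Out/y/M, Out/y/R, Out/z/L, Out/z/M, Out/z/R. Columns: dE, dW, bE, bW.
{Stay/y/L, Stay/y/M, Stay/y/R} → row (2,2) (2,2) (3,2) (3,2)
{Stay/z/L} → row (1,6) (1,1) (3,2) (3,2)
{Stay/z/M} → row (7,5) (1,1) (3,2) (3,2)
{Stay/z/R} → row (3,3) (1,1) (3,2) (3,2)
{Out/y/L, Out/y/M, Out/y/R, Out/z/L, Out/z/M, Out/z/R} → row (2,2) (2,2) (2,2) (2,2)
That's 5 distinct rows out of 12 strategies.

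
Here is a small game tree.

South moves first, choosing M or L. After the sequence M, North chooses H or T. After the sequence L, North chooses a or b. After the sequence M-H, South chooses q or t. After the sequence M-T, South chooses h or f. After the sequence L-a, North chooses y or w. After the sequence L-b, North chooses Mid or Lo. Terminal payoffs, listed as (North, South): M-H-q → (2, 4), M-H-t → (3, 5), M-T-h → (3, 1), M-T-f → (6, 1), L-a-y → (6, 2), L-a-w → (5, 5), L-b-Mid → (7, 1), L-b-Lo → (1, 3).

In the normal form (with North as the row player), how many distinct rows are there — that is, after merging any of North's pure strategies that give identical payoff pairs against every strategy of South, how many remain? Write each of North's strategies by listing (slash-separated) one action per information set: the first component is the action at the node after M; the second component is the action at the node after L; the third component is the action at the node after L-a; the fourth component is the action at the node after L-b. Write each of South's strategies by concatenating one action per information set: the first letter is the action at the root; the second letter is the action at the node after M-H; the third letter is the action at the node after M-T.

North has 16 pure strategies: H/a/y/Mid, H/a/y/Lo, H/a/w/Mid, H/a/w/Lo, H/b/y/Mid, H/b/y/Lo, H/b/w/Mid, H/b/w/Lo, T/a/y/Mid, T/a/y/Lo, T/a/w/Mid, T/a/w/Lo, T/b/y/Mid, T/b/y/Lo, T/b/w/Mid, T/b/w/Lo. Columns: Mqh, Mqf, Mth, Mtf, Lqh, Lqf, Lth, Ltf.
{H/a/y/Mid, H/a/y/Lo} → row (2,4) (2,4) (3,5) (3,5) (6,2) (6,2) (6,2) (6,2)
{H/a/w/Mid, H/a/w/Lo} → row (2,4) (2,4) (3,5) (3,5) (5,5) (5,5) (5,5) (5,5)
{H/b/y/Mid, H/b/w/Mid} → row (2,4) (2,4) (3,5) (3,5) (7,1) (7,1) (7,1) (7,1)
{H/b/y/Lo, H/b/w/Lo} → row (2,4) (2,4) (3,5) (3,5) (1,3) (1,3) (1,3) (1,3)
{T/a/y/Mid, T/a/y/Lo} → row (3,1) (6,1) (3,1) (6,1) (6,2) (6,2) (6,2) (6,2)
{T/a/w/Mid, T/a/w/Lo} → row (3,1) (6,1) (3,1) (6,1) (5,5) (5,5) (5,5) (5,5)
{T/b/y/Mid, T/b/w/Mid} → row (3,1) (6,1) (3,1) (6,1) (7,1) (7,1) (7,1) (7,1)
{T/b/y/Lo, T/b/w/Lo} → row (3,1) (6,1) (3,1) (6,1) (1,3) (1,3) (1,3) (1,3)
That's 8 distinct rows out of 16 strategies.

8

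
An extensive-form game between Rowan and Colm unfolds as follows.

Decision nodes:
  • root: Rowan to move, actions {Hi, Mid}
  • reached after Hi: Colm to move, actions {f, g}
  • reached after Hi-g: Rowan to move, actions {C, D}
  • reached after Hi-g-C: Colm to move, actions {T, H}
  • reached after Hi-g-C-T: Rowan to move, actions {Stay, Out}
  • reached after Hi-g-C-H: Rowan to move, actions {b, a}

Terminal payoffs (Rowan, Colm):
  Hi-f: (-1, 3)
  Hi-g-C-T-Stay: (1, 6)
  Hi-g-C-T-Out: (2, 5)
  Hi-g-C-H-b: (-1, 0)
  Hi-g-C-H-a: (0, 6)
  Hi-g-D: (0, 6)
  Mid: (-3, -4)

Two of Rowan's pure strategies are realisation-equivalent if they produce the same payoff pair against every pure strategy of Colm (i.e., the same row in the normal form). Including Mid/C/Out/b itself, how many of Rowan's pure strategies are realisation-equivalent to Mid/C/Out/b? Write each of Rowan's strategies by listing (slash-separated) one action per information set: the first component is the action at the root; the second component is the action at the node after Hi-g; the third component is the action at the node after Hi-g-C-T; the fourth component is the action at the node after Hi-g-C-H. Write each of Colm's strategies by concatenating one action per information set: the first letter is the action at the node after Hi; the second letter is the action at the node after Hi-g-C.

8

Row for Mid/C/Out/b (columns fT, fH, gT, gH): (-3,-4) (-3,-4) (-3,-4) (-3,-4).
Under Mid/C/Out/b, Rowan's choice at the node after Hi-g and at the node after Hi-g-C-T and at the node after Hi-g-C-H can never be reached regardless of what Colm does, so varying those choices leaves every outcome unchanged.
Holding the reachable choices fixed and varying the unreachable ones freely already gives 2 × 2 × 2 = 8 equivalent strategies.
No other strategy reproduces this row, so those 8 are the full class: Mid/C/Stay/b, Mid/C/Stay/a, Mid/C/Out/b, Mid/C/Out/a, Mid/D/Stay/b, Mid/D/Stay/a, Mid/D/Out/b, Mid/D/Out/a.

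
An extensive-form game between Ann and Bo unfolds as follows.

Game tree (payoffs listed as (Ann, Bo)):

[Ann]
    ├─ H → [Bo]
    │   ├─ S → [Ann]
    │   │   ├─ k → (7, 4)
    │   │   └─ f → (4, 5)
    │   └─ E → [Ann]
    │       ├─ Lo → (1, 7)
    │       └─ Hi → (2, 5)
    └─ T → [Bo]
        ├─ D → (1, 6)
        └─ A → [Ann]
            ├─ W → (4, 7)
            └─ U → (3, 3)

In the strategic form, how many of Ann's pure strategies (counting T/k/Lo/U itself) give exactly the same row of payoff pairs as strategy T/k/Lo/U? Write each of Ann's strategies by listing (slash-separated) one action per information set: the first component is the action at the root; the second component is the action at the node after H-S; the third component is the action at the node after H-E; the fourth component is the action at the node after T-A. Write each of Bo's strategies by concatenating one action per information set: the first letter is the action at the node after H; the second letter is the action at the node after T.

Row for T/k/Lo/U (columns SD, SA, ED, EA): (1,6) (3,3) (1,6) (3,3).
Under T/k/Lo/U, Ann's choice at the node after H-S and at the node after H-E can never be reached regardless of what Bo does, so varying those choices leaves every outcome unchanged.
Holding the reachable choices fixed and varying the unreachable ones freely already gives 2 × 2 = 4 equivalent strategies.
No other strategy reproduces this row, so those 4 are the full class: T/k/Lo/U, T/k/Hi/U, T/f/Lo/U, T/f/Hi/U.

4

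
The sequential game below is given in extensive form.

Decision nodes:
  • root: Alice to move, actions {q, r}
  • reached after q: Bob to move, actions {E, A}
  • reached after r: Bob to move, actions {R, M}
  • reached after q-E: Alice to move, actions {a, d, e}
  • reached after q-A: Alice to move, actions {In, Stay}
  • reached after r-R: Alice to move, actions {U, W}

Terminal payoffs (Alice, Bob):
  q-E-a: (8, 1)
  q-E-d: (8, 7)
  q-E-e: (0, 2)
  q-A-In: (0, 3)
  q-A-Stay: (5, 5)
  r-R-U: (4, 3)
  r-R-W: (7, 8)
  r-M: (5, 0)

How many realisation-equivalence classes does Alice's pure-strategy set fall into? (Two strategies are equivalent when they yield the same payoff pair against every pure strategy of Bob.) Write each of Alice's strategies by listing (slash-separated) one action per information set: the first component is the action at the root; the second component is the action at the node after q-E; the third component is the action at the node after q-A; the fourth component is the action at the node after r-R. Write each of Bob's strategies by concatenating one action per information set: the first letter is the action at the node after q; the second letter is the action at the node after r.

8

Alice has 24 pure strategies: q/a/In/U, q/a/In/W, q/a/Stay/U, q/a/Stay/W, q/d/In/U, q/d/In/W, q/d/Stay/U, q/d/Stay/W, q/e/In/U, q/e/In/W, q/e/Stay/U, q/e/Stay/W, r/a/In/U, r/a/In/W, r/a/Stay/U, r/a/Stay/W, r/d/In/U, r/d/In/W, r/d/Stay/U, r/d/Stay/W, r/e/In/U, r/e/In/W, r/e/Stay/U, r/e/Stay/W. Columns: ER, EM, AR, AM.
{q/a/In/U, q/a/In/W} → row (8,1) (8,1) (0,3) (0,3)
{q/a/Stay/U, q/a/Stay/W} → row (8,1) (8,1) (5,5) (5,5)
{q/d/In/U, q/d/In/W} → row (8,7) (8,7) (0,3) (0,3)
{q/d/Stay/U, q/d/Stay/W} → row (8,7) (8,7) (5,5) (5,5)
{q/e/In/U, q/e/In/W} → row (0,2) (0,2) (0,3) (0,3)
{q/e/Stay/U, q/e/Stay/W} → row (0,2) (0,2) (5,5) (5,5)
{r/a/In/U, r/a/Stay/U, r/d/In/U, r/d/Stay/U, r/e/In/U, r/e/Stay/U} → row (4,3) (5,0) (4,3) (5,0)
{r/a/In/W, r/a/Stay/W, r/d/In/W, r/d/Stay/W, r/e/In/W, r/e/Stay/W} → row (7,8) (5,0) (7,8) (5,0)
That's 8 distinct rows out of 24 strategies.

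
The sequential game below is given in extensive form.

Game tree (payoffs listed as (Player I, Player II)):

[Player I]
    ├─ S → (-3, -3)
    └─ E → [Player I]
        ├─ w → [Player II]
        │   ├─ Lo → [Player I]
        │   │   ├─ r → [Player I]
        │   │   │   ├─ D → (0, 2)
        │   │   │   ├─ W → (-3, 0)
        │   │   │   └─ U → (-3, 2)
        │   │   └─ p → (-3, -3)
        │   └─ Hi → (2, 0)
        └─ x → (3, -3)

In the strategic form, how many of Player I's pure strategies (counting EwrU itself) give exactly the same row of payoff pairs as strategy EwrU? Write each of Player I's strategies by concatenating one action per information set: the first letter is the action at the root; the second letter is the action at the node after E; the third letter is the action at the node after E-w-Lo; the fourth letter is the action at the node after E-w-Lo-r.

Row for EwrU (columns Lo, Hi): (-3,2) (2,0).
Every one of Player I's information sets is on the play path for some reply by Player II when Player I follows EwrU.
Changing the action at any of them therefore changes at least one column, so only EwrU itself gives this row.

1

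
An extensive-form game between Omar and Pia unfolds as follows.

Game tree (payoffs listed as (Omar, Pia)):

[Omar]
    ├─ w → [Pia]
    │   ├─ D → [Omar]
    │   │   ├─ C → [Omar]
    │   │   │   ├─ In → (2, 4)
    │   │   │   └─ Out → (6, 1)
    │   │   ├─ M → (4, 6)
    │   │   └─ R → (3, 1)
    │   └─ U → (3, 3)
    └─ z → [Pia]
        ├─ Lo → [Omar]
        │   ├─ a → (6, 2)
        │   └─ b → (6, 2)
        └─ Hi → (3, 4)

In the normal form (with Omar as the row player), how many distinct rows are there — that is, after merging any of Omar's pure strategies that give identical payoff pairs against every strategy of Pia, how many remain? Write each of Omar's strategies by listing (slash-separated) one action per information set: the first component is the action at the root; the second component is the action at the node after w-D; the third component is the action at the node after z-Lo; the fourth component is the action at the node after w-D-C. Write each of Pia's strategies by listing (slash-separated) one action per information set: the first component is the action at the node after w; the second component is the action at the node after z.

Omar has 24 pure strategies: w/C/a/In, w/C/a/Out, w/C/b/In, w/C/b/Out, w/M/a/In, w/M/a/Out, w/M/b/In, w/M/b/Out, w/R/a/In, w/R/a/Out, w/R/b/In, w/R/b/Out, z/C/a/In, z/C/a/Out, z/C/b/In, z/C/b/Out, z/M/a/In, z/M/a/Out, z/M/b/In, z/M/b/Out, z/R/a/In, z/R/a/Out, z/R/b/In, z/R/b/Out. Columns: D/Lo, D/Hi, U/Lo, U/Hi.
{w/C/a/In, w/C/b/In} → row (2,4) (2,4) (3,3) (3,3)
{w/C/a/Out, w/C/b/Out} → row (6,1) (6,1) (3,3) (3,3)
{w/M/a/In, w/M/a/Out, w/M/b/In, w/M/b/Out} → row (4,6) (4,6) (3,3) (3,3)
{w/R/a/In, w/R/a/Out, w/R/b/In, w/R/b/Out} → row (3,1) (3,1) (3,3) (3,3)
{z/C/a/In, z/C/a/Out, z/C/b/In, z/C/b/Out, z/M/a/In, z/M/a/Out, z/M/b/In, z/M/b/Out, z/R/a/In, z/R/a/Out, z/R/b/In, z/R/b/Out} → row (6,2) (3,4) (6,2) (3,4)
That's 5 distinct rows out of 24 strategies.

5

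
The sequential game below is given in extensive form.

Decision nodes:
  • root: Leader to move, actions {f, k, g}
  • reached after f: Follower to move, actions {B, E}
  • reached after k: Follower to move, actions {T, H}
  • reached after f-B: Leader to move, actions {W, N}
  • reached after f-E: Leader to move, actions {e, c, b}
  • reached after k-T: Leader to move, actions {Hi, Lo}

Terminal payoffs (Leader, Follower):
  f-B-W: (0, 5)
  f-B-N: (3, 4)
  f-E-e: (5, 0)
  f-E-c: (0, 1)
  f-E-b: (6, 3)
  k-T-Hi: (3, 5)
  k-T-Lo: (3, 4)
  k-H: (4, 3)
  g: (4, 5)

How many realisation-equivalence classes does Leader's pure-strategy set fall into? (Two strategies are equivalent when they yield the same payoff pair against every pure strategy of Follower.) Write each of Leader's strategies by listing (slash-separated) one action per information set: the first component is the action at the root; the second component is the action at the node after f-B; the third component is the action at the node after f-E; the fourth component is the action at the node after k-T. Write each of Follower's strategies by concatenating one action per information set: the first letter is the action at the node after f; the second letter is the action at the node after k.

Leader has 36 pure strategies: f/W/e/Hi, f/W/e/Lo, f/W/c/Hi, f/W/c/Lo, f/W/b/Hi, f/W/b/Lo, f/N/e/Hi, f/N/e/Lo, f/N/c/Hi, f/N/c/Lo, f/N/b/Hi, f/N/b/Lo, k/W/e/Hi, k/W/e/Lo, k/W/c/Hi, k/W/c/Lo, k/W/b/Hi, k/W/b/Lo, k/N/e/Hi, k/N/e/Lo, k/N/c/Hi, k/N/c/Lo, k/N/b/Hi, k/N/b/Lo, g/W/e/Hi, g/W/e/Lo, g/W/c/Hi, g/W/c/Lo, g/W/b/Hi, g/W/b/Lo, g/N/e/Hi, g/N/e/Lo, g/N/c/Hi, g/N/c/Lo, g/N/b/Hi, g/N/b/Lo. Columns: BT, BH, ET, EH.
{f/W/e/Hi, f/W/e/Lo} → row (0,5) (0,5) (5,0) (5,0)
{f/W/c/Hi, f/W/c/Lo} → row (0,5) (0,5) (0,1) (0,1)
{f/W/b/Hi, f/W/b/Lo} → row (0,5) (0,5) (6,3) (6,3)
{f/N/e/Hi, f/N/e/Lo} → row (3,4) (3,4) (5,0) (5,0)
{f/N/c/Hi, f/N/c/Lo} → row (3,4) (3,4) (0,1) (0,1)
{f/N/b/Hi, f/N/b/Lo} → row (3,4) (3,4) (6,3) (6,3)
{k/W/e/Hi, k/W/c/Hi, k/W/b/Hi, k/N/e/Hi, k/N/c/Hi, k/N/b/Hi} → row (3,5) (4,3) (3,5) (4,3)
{k/W/e/Lo, k/W/c/Lo, k/W/b/Lo, k/N/e/Lo, k/N/c/Lo, k/N/b/Lo} → row (3,4) (4,3) (3,4) (4,3)
{g/W/e/Hi, g/W/e/Lo, g/W/c/Hi, g/W/c/Lo, g/W/b/Hi, g/W/b/Lo, g/N/e/Hi, g/N/e/Lo, g/N/c/Hi, g/N/c/Lo, g/N/b/Hi, g/N/b/Lo} → row (4,5) (4,5) (4,5) (4,5)
That's 9 distinct rows out of 36 strategies.

9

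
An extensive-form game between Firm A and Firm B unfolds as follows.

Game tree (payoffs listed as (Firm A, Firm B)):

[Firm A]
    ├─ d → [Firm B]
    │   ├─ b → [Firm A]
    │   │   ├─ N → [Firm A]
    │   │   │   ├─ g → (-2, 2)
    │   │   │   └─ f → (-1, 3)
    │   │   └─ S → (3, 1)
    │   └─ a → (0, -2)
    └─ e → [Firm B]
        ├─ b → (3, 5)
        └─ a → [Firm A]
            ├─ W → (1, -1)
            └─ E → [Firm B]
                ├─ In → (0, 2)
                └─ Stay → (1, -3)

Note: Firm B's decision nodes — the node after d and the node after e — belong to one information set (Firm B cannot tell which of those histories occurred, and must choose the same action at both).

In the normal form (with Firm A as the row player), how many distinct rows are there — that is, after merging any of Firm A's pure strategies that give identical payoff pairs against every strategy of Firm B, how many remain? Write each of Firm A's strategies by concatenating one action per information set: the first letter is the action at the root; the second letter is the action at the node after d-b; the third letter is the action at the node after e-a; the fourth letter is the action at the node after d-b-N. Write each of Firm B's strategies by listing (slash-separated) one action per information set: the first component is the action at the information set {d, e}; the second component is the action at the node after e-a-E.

Firm A has 16 pure strategies: dNWg, dNWf, dNEg, dNEf, dSWg, dSWf, dSEg, dSEf, eNWg, eNWf, eNEg, eNEf, eSWg, eSWf, eSEg, eSEf. Columns: b/In, b/Stay, a/In, a/Stay.
{dNWg, dNEg} → row (-2,2) (-2,2) (0,-2) (0,-2)
{dNWf, dNEf} → row (-1,3) (-1,3) (0,-2) (0,-2)
{dSWg, dSWf, dSEg, dSEf} → row (3,1) (3,1) (0,-2) (0,-2)
{eNWg, eNWf, eSWg, eSWf} → row (3,5) (3,5) (1,-1) (1,-1)
{eNEg, eNEf, eSEg, eSEf} → row (3,5) (3,5) (0,2) (1,-3)
That's 5 distinct rows out of 16 strategies.

5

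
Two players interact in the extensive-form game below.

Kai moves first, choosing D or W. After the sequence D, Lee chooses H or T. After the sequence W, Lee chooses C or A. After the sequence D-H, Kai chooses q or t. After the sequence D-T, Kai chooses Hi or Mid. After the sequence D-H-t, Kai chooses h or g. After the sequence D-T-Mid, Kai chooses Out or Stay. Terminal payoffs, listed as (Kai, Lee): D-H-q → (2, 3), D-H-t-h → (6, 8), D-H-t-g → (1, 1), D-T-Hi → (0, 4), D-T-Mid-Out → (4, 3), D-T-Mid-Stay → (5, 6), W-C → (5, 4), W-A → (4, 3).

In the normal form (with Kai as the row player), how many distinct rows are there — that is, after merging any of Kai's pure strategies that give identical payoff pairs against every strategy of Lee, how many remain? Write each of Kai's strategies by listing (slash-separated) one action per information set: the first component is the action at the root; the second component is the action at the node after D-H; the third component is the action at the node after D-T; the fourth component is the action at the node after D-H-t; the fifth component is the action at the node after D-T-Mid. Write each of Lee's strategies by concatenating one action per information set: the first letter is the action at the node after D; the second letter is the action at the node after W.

Kai has 32 pure strategies: D/q/Hi/h/Out, D/q/Hi/h/Stay, D/q/Hi/g/Out, D/q/Hi/g/Stay, D/q/Mid/h/Out, D/q/Mid/h/Stay, D/q/Mid/g/Out, D/q/Mid/g/Stay, D/t/Hi/h/Out, D/t/Hi/h/Stay, D/t/Hi/g/Out, D/t/Hi/g/Stay, D/t/Mid/h/Out, D/t/Mid/h/Stay, D/t/Mid/g/Out, D/t/Mid/g/Stay, W/q/Hi/h/Out, W/q/Hi/h/Stay, W/q/Hi/g/Out, W/q/Hi/g/Stay, W/q/Mid/h/Out, W/q/Mid/h/Stay, W/q/Mid/g/Out, W/q/Mid/g/Stay, W/t/Hi/h/Out, W/t/Hi/h/Stay, W/t/Hi/g/Out, W/t/Hi/g/Stay, W/t/Mid/h/Out, W/t/Mid/h/Stay, W/t/Mid/g/Out, W/t/Mid/g/Stay. Columns: HC, HA, TC, TA.
{D/q/Hi/h/Out, D/q/Hi/h/Stay, D/q/Hi/g/Out, D/q/Hi/g/Stay} → row (2,3) (2,3) (0,4) (0,4)
{D/q/Mid/h/Out, D/q/Mid/g/Out} → row (2,3) (2,3) (4,3) (4,3)
{D/q/Mid/h/Stay, D/q/Mid/g/Stay} → row (2,3) (2,3) (5,6) (5,6)
{D/t/Hi/h/Out, D/t/Hi/h/Stay} → row (6,8) (6,8) (0,4) (0,4)
{D/t/Hi/g/Out, D/t/Hi/g/Stay} → row (1,1) (1,1) (0,4) (0,4)
{D/t/Mid/h/Out} → row (6,8) (6,8) (4,3) (4,3)
{D/t/Mid/h/Stay} → row (6,8) (6,8) (5,6) (5,6)
{D/t/Mid/g/Out} → row (1,1) (1,1) (4,3) (4,3)
{D/t/Mid/g/Stay} → row (1,1) (1,1) (5,6) (5,6)
{W/q/Hi/h/Out, W/q/Hi/h/Stay, W/q/Hi/g/Out, W/q/Hi/g/Stay, W/q/Mid/h/Out, W/q/Mid/h/Stay, W/q/Mid/g/Out, W/q/Mid/g/Stay, W/t/Hi/h/Out, W/t/Hi/h/Stay, W/t/Hi/g/Out, W/t/Hi/g/Stay, W/t/Mid/h/Out, W/t/Mid/h/Stay, W/t/Mid/g/Out, W/t/Mid/g/Stay} → row (5,4) (4,3) (5,4) (4,3)
That's 10 distinct rows out of 32 strategies.

10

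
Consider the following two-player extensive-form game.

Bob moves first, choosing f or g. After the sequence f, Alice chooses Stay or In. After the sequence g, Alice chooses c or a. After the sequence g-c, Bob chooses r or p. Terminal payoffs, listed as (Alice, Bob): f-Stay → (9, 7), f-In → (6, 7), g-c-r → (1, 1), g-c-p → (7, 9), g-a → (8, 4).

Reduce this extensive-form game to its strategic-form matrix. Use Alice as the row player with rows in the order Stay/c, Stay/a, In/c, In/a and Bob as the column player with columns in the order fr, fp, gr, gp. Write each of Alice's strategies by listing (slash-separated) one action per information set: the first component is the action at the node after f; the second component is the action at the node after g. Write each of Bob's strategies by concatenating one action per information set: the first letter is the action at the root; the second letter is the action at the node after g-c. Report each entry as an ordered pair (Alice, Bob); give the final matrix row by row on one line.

             fr       fp       gr       gp
Stay/c    (9,7)    (9,7)    (1,1)    (7,9)
Stay/a    (9,7)    (9,7)    (8,4)    (8,4)
  In/c    (6,7)    (6,7)    (1,1)    (7,9)
  In/a    (6,7)    (6,7)    (8,4)    (8,4)

Stay/c: (9,7) (9,7) (1,1) (7,9) | Stay/a: (9,7) (9,7) (8,4) (8,4) | In/c: (6,7) (6,7) (1,1) (7,9) | In/a: (6,7) (6,7) (8,4) (8,4)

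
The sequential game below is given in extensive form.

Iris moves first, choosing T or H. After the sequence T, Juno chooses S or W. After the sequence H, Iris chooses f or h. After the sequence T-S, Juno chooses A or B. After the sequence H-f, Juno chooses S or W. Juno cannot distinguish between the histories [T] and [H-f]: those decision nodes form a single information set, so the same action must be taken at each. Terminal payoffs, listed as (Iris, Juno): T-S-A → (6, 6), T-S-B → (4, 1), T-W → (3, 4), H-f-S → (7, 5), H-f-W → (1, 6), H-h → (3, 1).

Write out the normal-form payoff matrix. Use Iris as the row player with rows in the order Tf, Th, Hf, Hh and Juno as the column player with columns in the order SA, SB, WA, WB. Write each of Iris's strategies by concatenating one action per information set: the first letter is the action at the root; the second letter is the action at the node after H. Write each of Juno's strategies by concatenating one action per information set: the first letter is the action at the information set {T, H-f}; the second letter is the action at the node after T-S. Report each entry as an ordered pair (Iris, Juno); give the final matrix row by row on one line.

Tf: (6,6) (4,1) (3,4) (3,4) | Th: (6,6) (4,1) (3,4) (3,4) | Hf: (7,5) (7,5) (1,6) (1,6) | Hh: (3,1) (3,1) (3,1) (3,1)

Row Tf: SA→(6,6), SB→(4,1), WA→(3,4), WB→(3,4)
Row Th: SA→(6,6), SB→(4,1), WA→(3,4), WB→(3,4)
Row Hf: SA→(7,5), SB→(7,5), WA→(1,6), WB→(1,6)
Row Hh: SA→(3,1), SB→(3,1), WA→(3,1), WB→(3,1)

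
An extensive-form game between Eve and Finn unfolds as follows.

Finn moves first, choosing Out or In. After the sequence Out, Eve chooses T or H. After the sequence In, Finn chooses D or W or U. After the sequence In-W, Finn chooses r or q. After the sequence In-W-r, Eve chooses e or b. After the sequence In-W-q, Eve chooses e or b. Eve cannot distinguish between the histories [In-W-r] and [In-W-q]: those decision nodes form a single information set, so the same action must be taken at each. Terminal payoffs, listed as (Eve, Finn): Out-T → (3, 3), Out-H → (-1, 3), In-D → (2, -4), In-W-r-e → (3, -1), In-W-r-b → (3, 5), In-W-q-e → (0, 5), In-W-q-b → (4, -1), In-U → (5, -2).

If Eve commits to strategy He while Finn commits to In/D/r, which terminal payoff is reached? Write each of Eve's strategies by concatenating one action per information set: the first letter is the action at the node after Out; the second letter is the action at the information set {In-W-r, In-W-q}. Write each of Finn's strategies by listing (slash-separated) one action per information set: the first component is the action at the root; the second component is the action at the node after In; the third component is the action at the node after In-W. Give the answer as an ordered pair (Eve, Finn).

Trace the play path from the root:
  Finn plays In
  Finn plays D at [In]
→ terminal payoff (2, -4).
(Eve's choice at the node after Out is never reached on this path, so it doesn't affect the outcome.)

(2, -4)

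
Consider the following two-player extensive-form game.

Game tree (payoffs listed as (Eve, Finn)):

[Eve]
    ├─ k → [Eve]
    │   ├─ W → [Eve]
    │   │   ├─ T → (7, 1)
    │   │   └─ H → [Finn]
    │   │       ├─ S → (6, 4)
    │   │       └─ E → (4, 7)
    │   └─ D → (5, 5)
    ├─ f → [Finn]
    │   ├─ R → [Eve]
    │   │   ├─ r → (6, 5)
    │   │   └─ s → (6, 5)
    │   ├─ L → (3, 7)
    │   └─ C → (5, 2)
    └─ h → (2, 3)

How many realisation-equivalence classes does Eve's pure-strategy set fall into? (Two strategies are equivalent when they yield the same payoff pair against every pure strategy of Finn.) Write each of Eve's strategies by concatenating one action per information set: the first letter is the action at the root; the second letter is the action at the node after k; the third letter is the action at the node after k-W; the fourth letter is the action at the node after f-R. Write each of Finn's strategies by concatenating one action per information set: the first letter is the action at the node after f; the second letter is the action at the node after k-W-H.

Eve has 24 pure strategies: kWTr, kWTs, kWHr, kWHs, kDTr, kDTs, kDHr, kDHs, fWTr, fWTs, fWHr, fWHs, fDTr, fDTs, fDHr, fDHs, hWTr, hWTs, hWHr, hWHs, hDTr, hDTs, hDHr, hDHs. Columns: RS, RE, LS, LE, CS, CE.
{kWTr, kWTs} → row (7,1) (7,1) (7,1) (7,1) (7,1) (7,1)
{kWHr, kWHs} → row (6,4) (4,7) (6,4) (4,7) (6,4) (4,7)
{kDTr, kDTs, kDHr, kDHs} → row (5,5) (5,5) (5,5) (5,5) (5,5) (5,5)
{fWTr, fWTs, fWHr, fWHs, fDTr, fDTs, fDHr, fDHs} → row (6,5) (6,5) (3,7) (3,7) (5,2) (5,2)
{hWTr, hWTs, hWHr, hWHs, hDTr, hDTs, hDHr, hDHs} → row (2,3) (2,3) (2,3) (2,3) (2,3) (2,3)
That's 5 distinct rows out of 24 strategies.

5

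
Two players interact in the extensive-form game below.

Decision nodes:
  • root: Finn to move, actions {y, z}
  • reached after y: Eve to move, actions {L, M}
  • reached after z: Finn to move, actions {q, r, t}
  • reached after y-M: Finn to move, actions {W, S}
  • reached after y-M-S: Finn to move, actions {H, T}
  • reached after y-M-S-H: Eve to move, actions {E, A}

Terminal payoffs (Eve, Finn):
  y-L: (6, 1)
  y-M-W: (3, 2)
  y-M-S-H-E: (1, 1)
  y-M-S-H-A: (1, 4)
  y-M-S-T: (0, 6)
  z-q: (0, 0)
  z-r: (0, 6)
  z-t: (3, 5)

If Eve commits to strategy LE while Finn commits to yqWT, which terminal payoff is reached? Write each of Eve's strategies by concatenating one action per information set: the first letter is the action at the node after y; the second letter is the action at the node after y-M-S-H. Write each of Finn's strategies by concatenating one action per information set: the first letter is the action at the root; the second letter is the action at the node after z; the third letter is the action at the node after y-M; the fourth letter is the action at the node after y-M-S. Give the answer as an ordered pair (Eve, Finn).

(6, 1)

Trace the play path from the root:
  Finn plays y
  Eve plays L at [y]
→ terminal payoff (6, 1).
(Eve's choice at the node after y-M-S-H is never reached on this path, so it doesn't affect the outcome.)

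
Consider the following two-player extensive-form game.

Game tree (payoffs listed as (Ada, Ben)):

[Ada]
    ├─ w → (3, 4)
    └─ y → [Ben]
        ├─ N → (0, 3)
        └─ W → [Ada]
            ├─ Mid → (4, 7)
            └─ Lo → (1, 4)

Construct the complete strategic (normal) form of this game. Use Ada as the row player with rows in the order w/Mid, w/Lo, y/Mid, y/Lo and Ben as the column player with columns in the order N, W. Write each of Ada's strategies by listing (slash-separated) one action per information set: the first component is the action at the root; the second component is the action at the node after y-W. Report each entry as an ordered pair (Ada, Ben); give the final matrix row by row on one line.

w/Mid: (3,4) (3,4) | w/Lo: (3,4) (3,4) | y/Mid: (0,3) (4,7) | y/Lo: (0,3) (1,4)

             N        W
w/Mid    (3,4)    (3,4)
 w/Lo    (3,4)    (3,4)
y/Mid    (0,3)    (4,7)
 y/Lo    (0,3)    (1,4)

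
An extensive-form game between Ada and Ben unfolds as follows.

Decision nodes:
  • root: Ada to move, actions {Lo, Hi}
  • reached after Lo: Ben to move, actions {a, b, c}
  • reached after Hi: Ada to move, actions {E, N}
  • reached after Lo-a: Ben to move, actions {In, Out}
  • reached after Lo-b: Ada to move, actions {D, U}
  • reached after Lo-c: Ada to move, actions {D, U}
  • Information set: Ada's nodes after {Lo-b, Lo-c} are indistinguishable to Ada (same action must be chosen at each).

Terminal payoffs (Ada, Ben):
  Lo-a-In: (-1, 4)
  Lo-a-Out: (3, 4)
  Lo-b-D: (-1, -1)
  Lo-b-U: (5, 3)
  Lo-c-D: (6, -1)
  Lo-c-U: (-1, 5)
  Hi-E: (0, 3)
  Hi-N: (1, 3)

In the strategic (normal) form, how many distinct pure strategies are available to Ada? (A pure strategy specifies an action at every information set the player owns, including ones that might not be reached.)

8

Ada owns the root with actions {Lo, Hi} — two choices.
Ada owns the node after Hi with actions {E, N} — two choices.
Ada owns the information set {Lo-b, Lo-c} with actions {D, U} — two choices.
A pure strategy fixes one action at each information set independently, so the count is the product 2 × 2 × 2 = 8.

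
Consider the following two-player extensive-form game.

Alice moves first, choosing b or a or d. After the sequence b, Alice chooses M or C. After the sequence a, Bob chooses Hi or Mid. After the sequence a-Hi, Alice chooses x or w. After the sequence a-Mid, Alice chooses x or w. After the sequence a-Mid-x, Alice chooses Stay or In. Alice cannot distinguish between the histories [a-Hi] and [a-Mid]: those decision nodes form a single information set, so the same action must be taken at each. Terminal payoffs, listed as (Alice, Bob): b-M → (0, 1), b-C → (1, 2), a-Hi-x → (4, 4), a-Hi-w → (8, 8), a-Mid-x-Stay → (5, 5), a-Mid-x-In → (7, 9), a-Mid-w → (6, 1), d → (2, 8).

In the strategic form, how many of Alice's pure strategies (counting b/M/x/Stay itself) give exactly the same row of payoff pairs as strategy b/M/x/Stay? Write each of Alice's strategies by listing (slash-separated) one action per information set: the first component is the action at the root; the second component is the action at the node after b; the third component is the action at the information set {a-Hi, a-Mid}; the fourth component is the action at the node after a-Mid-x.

Row for b/M/x/Stay (columns Hi, Mid): (0,1) (0,1).
Under b/M/x/Stay, Alice's choice at the information set {a-Hi, a-Mid} and at the node after a-Mid-x can never be reached regardless of what Bob does, so varying those choices leaves every outcome unchanged.
Holding the reachable choices fixed and varying the unreachable ones freely already gives 2 × 2 = 4 equivalent strategies.
No other strategy reproduces this row, so those 4 are the full class: b/M/x/Stay, b/M/x/In, b/M/w/Stay, b/M/w/In.

4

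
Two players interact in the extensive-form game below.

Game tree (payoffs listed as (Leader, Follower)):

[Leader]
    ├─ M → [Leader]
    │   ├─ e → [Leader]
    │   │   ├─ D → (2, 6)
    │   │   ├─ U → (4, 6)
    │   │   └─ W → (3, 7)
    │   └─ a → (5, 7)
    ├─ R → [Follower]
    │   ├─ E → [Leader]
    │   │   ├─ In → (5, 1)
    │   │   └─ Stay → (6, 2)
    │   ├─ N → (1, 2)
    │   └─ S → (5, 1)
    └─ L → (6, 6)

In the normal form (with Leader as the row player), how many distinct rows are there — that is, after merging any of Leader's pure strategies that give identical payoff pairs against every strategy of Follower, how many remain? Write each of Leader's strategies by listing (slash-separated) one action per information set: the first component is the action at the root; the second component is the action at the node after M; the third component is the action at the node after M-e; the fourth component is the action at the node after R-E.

7

Leader has 36 pure strategies: M/e/D/In, M/e/D/Stay, M/e/U/In, M/e/U/Stay, M/e/W/In, M/e/W/Stay, M/a/D/In, M/a/D/Stay, M/a/U/In, M/a/U/Stay, M/a/W/In, M/a/W/Stay, R/e/D/In, R/e/D/Stay, R/e/U/In, R/e/U/Stay, R/e/W/In, R/e/W/Stay, R/a/D/In, R/a/D/Stay, R/a/U/In, R/a/U/Stay, R/a/W/In, R/a/W/Stay, L/e/D/In, L/e/D/Stay, L/e/U/In, L/e/U/Stay, L/e/W/In, L/e/W/Stay, L/a/D/In, L/a/D/Stay, L/a/U/In, L/a/U/Stay, L/a/W/In, L/a/W/Stay. Columns: E, N, S.
{M/e/D/In, M/e/D/Stay} → row (2,6) (2,6) (2,6)
{M/e/U/In, M/e/U/Stay} → row (4,6) (4,6) (4,6)
{M/e/W/In, M/e/W/Stay} → row (3,7) (3,7) (3,7)
{M/a/D/In, M/a/D/Stay, M/a/U/In, M/a/U/Stay, M/a/W/In, M/a/W/Stay} → row (5,7) (5,7) (5,7)
{R/e/D/In, R/e/U/In, R/e/W/In, R/a/D/In, R/a/U/In, R/a/W/In} → row (5,1) (1,2) (5,1)
{R/e/D/Stay, R/e/U/Stay, R/e/W/Stay, R/a/D/Stay, R/a/U/Stay, R/a/W/Stay} → row (6,2) (1,2) (5,1)
{L/e/D/In, L/e/D/Stay, L/e/U/In, L/e/U/Stay, L/e/W/In, L/e/W/Stay, L/a/D/In, L/a/D/Stay, L/a/U/In, L/a/U/Stay, L/a/W/In, L/a/W/Stay} → row (6,6) (6,6) (6,6)
That's 7 distinct rows out of 36 strategies.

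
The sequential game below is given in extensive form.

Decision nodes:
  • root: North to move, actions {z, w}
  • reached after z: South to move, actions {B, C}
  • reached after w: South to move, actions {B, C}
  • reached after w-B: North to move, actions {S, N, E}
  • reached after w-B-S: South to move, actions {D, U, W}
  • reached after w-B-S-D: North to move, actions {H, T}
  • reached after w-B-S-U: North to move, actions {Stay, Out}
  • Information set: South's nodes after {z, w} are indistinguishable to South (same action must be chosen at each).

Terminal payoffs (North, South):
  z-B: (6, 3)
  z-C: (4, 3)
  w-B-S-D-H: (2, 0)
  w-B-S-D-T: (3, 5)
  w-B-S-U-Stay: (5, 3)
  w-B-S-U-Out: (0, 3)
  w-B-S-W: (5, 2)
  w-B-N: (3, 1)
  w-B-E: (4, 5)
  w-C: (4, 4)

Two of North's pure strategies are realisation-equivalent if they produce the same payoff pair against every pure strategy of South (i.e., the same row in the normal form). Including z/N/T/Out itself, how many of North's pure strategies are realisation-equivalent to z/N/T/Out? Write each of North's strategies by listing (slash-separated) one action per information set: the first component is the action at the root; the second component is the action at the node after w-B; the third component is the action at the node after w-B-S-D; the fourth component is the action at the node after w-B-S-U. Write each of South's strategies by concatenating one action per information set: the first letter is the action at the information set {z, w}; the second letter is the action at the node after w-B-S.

Row for z/N/T/Out (columns BD, BU, BW, CD, CU, CW): (6,3) (6,3) (6,3) (4,3) (4,3) (4,3).
Under z/N/T/Out, North's choice at the node after w-B and at the node after w-B-S-D and at the node after w-B-S-U can never be reached regardless of what South does, so varying those choices leaves every outcome unchanged.
Holding the reachable choices fixed and varying the unreachable ones freely already gives 3 × 2 × 2 = 12 equivalent strategies.
No other strategy reproduces this row, so those 12 are the full class: z/S/H/Stay, z/S/H/Out, z/S/T/Stay, z/S/T/Out, z/N/H/Stay, z/N/H/Out, z/N/T/Stay, z/N/T/Out, z/E/H/Stay, z/E/H/Out, z/E/T/Stay, z/E/T/Out.

12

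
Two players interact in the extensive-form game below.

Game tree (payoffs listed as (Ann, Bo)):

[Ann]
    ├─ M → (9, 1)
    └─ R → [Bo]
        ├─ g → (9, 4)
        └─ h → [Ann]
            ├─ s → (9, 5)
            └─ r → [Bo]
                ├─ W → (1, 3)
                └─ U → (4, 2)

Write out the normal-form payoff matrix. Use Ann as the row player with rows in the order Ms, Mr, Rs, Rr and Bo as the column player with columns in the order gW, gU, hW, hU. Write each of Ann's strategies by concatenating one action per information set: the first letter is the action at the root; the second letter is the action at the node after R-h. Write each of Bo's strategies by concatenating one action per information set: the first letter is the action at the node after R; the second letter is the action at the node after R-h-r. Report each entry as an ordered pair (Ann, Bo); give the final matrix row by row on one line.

Row Ms: gW→(9,1), gU→(9,1), hW→(9,1), hU→(9,1)
Row Mr: gW→(9,1), gU→(9,1), hW→(9,1), hU→(9,1)
Row Rs: gW→(9,4), gU→(9,4), hW→(9,5), hU→(9,5)
Row Rr: gW→(9,4), gU→(9,4), hW→(1,3), hU→(4,2)

Ms: (9,1) (9,1) (9,1) (9,1) | Mr: (9,1) (9,1) (9,1) (9,1) | Rs: (9,4) (9,4) (9,5) (9,5) | Rr: (9,4) (9,4) (1,3) (4,2)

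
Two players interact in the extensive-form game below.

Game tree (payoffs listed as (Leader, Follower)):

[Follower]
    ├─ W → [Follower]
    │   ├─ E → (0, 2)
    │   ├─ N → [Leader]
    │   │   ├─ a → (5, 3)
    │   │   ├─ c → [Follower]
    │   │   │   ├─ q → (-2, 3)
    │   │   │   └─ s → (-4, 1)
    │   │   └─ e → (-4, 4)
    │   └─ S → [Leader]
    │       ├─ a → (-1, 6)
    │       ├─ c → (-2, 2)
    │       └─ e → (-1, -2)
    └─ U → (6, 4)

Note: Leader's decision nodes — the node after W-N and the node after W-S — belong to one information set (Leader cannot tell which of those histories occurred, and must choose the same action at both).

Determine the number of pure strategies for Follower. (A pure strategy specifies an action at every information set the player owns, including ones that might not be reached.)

12

Follower owns the root with actions {W, U} — two choices.
Follower owns the node after W with actions {E, N, S} — three choices.
Follower owns the node after W-N-c with actions {q, s} — two choices.
A pure strategy fixes one action at each information set independently, so the count is the product 2 × 3 × 2 = 12.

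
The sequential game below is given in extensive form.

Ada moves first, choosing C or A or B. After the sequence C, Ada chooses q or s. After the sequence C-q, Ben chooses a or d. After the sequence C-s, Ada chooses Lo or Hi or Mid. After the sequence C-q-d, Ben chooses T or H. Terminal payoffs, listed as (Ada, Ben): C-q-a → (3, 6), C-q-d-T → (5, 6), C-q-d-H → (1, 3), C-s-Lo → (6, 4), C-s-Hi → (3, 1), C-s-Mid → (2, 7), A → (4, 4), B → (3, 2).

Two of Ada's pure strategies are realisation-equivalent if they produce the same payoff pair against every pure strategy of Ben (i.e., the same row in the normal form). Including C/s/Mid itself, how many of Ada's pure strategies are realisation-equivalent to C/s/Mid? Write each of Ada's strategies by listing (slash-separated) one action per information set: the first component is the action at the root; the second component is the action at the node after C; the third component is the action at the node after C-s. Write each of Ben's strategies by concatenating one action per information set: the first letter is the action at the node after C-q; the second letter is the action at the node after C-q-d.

Row for C/s/Mid (columns aT, aH, dT, dH): (2,7) (2,7) (2,7) (2,7).
Every one of Ada's information sets is on the play path for some reply by Ben when Ada follows C/s/Mid.
Changing the action at any of them therefore changes at least one column, so only C/s/Mid itself gives this row.

1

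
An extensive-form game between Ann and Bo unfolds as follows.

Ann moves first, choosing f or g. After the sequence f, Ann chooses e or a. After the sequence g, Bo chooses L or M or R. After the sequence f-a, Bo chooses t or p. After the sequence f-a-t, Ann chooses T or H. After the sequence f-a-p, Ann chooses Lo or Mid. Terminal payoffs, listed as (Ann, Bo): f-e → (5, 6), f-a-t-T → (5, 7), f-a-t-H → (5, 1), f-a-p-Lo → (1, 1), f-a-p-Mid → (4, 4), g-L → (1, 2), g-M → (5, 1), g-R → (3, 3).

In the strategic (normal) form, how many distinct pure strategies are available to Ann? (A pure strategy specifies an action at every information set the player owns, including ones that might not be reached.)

Ann owns the root with actions {f, g} — two choices.
Ann owns the node after f with actions {e, a} — two choices.
Ann owns the node after f-a-t with actions {T, H} — two choices.
Ann owns the node after f-a-p with actions {Lo, Mid} — two choices.
A pure strategy fixes one action at each information set independently, so the count is the product 2 × 2 × 2 × 2 = 16.
(For reference, Bo has 6 pure strategies, giving a 16×6 normal-form matrix.)

16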